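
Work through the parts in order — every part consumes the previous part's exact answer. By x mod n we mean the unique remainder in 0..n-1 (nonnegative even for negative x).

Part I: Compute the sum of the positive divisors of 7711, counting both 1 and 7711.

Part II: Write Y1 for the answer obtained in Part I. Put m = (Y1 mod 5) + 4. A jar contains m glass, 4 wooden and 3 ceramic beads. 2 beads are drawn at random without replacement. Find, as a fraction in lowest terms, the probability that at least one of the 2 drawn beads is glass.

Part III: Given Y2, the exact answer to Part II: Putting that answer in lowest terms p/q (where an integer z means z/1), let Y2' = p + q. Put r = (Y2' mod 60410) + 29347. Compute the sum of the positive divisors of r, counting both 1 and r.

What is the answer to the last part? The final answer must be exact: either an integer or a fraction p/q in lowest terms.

52920

Part I: 7711 = 11 * 701; sigma = (1 + 11) * (1 + 701) = 12 * 702 = 8424; answer 8424
Part II: Y1 = 8424; m = 8; total draws C(15,2) = 105; complement C(7,2) = 21; favorable 105 - 21 = 84; P = 4/5; answer 4/5
Part III: Y2 = 4/5; threaded value p + q = 9; r = 29356; 29356 = 2^2 * 41 * 179; sigma = (1 + 2 + 4) * (1 + 41) * (1 + 179) = 7 * 42 * 180 = 52920; answer 52920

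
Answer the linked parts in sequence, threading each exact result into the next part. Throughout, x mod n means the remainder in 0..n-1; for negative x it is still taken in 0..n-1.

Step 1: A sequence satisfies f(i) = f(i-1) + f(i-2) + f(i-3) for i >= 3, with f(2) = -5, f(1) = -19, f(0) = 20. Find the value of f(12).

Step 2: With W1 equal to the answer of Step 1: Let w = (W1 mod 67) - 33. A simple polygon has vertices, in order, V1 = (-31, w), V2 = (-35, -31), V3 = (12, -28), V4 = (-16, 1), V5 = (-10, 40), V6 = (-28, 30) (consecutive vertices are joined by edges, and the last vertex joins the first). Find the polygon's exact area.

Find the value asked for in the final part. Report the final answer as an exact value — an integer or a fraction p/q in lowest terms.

1572

Step 1: f(3) = 1*(-5) + 1*(-19) + 1*(20) = -4; iterating: f(3)=-4, f(4)=-28, f(5)=-37, f(6)=-69, f(7)=-134, f(8)=-240, f(9)=-443, f(10)=-817, f(11)=-1500, f(12)=-2760; answer -2760
Step 2: W1 = -2760; w = 21; cross terms: (-31*-31 - -35*21)=1696, (-35*-28 - 12*-31)=1352, (12*1 - -16*-28)=-436, (-16*40 - -10*1)=-630, (-10*30 - -28*40)=820, (-28*21 - -31*30)=342; twice the area = |3144| = 3144; area = 1572; answer 1572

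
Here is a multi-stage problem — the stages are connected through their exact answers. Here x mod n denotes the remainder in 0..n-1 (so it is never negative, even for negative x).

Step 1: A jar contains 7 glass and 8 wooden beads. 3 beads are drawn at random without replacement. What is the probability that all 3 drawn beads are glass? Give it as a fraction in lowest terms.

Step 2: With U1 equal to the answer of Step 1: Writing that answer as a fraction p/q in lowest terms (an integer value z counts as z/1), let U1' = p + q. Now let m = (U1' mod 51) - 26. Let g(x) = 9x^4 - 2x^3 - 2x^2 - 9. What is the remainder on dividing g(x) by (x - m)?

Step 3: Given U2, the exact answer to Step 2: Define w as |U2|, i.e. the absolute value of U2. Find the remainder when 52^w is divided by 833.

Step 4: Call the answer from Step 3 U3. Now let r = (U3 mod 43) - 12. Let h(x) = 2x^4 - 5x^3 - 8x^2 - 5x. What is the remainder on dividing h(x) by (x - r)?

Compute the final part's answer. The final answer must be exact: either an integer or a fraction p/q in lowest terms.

Step 1: total draws C(15,3) = 455; favorable C(7,3) = 35; P = 1/13; answer 1/13
Step 2: U1 = 1/13; threaded value p + q = 14; m = -12; remainder = value at the root: 9*(-12)^4 - 2*(-12)^3 - 2*(-12)^2 - 9 = (186624) + (3456) + (-288) + (-9) = 189783; answer 189783
Step 3: U2 = 189783; w = 189783; squarings mod 833: 52^1=52, 52^2=205, 52^4=375, 52^8=681, 52^16=613, 52^32=86, 52^64=732, 52^128=205, 52^256=375, 52^512=681, 52^1024=613, 52^2048=86, 52^4096=732, 52^8192=205, 52^16384=375, 52^32768=681, 52^65536=613, 52^131072=86; 52^189783 = 52^1 * 52^2 * 52^4 * 52^16 * 52^64 * 52^256 * 52^1024 * 52^8192 * 52^16384 * 52^32768 * 52^131072 = 545 (mod 833); answer 545
Step 4: U3 = 545; r = 17; remainder = value at the root: 2*(17)^4 - 5*(17)^3 - 8*(17)^2 - 5*(17)^1 = (167042) + (-24565) + (-2312) + (-85) = 140080; answer 140080

140080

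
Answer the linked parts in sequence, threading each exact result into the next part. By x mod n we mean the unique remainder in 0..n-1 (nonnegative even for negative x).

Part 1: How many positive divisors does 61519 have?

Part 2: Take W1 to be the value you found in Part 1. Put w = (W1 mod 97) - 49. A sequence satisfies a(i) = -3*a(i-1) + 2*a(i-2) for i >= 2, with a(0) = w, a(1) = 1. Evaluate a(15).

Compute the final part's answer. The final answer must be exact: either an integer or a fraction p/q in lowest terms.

Part 1: 61519 is prime, so its only divisors are 1 and 61519; count = 2; answer 2
Part 2: W1 = 2; w = -47; a(2) = -3*(1) + 2*(-47) = -97; iterating: a(2)=-97, a(3)=293, a(4)=-1073, a(5)=3805, a(6)=-13561, a(7)=48293, a(8)=-172001, a(9)=612589, a(10)=-2181769, a(11)=7770485, a(12)=-27674993, a(13)=98565949, a(14)=-351047833, a(15)=1250275397; answer 1250275397

1250275397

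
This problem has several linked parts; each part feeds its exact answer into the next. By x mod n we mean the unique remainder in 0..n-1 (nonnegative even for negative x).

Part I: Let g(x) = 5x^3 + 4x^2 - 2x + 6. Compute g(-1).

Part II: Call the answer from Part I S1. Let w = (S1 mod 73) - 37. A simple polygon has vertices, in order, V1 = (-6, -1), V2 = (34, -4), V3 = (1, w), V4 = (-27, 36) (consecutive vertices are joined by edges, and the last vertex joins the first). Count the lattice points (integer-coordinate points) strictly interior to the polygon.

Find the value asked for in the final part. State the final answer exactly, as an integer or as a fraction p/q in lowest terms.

Part I: 5*(-1)^3 + 4*(-1)^2 - 2*(-1)^1 + 6 = (-5) + (4) + (2) + (6) = 7; answer 7
Part II: S1 = 7; w = -30; cross terms: (-6*-4 - 34*-1)=58, (34*-30 - 1*-4)=-1016, (1*36 - -27*-30)=-774, (-27*-1 - -6*36)=243; twice the area = |-1489| = 1489; area = 1489/2; boundary points = 1 + 1 + 2 + 1 = 5; strictly interior points = area - boundary/2 + 1 = 743; answer 743

743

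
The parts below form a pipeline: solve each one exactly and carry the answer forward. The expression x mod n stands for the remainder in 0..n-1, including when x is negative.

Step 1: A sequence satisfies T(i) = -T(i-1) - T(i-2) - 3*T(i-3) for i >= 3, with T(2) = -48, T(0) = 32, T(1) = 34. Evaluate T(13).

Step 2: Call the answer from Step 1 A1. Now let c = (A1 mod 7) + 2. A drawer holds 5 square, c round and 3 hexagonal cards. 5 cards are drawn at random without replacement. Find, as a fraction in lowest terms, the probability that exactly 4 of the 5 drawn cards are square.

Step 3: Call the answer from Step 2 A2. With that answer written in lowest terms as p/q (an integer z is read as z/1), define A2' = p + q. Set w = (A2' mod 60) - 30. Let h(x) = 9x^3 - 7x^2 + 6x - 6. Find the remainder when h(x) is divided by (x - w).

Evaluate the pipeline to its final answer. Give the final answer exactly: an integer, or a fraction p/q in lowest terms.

Step 1: T(3) = -1*(-48) - 1*(34) - 3*(32) = -82; iterating: T(3)=-82, T(4)=28, T(5)=198, T(6)=20, T(7)=-302, T(8)=-312, T(9)=554, T(10)=664, T(11)=-282, T(12)=-2044, T(13)=334; answer 334
Step 2: A1 = 334; c = 7; total draws C(15,5) = 3003; favorable C(5,4)*C(10,1) = 50; P = 50/3003; answer 50/3003
Step 3: A2 = 50/3003; threaded value p + q = 3053; w = 23; remainder = value at the root: 9*(23)^3 - 7*(23)^2 + 6*(23)^1 - 6 = (109503) + (-3703) + (138) + (-6) = 105932; answer 105932

105932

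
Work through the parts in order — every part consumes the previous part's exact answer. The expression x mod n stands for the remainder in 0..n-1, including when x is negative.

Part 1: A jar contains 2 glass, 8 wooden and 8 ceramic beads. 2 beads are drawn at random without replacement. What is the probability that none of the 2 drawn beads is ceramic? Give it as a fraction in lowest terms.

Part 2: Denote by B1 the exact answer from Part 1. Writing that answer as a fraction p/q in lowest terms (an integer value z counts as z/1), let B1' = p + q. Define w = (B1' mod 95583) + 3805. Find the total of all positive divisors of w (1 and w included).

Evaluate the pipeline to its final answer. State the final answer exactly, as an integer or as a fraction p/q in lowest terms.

Part 1: total draws C(18,2) = 153; favorable C(10,2) = 45; P = 5/17; answer 5/17
Part 2: B1 = 5/17; threaded value p + q = 22; w = 3827; 3827 = 43 * 89; sigma = (1 + 43) * (1 + 89) = 44 * 90 = 3960; answer 3960

3960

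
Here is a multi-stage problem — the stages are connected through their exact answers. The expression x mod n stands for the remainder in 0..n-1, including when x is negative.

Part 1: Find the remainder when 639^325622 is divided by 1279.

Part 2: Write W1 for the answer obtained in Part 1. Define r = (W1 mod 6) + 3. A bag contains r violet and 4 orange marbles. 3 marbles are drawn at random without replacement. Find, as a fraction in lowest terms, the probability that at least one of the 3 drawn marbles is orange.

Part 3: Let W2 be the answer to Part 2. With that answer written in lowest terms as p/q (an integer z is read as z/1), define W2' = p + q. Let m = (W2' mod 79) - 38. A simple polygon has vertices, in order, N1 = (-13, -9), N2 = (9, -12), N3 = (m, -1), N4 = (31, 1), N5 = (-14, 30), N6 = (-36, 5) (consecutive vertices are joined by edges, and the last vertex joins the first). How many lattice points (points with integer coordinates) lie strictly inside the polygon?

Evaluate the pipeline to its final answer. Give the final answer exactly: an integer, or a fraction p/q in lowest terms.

Part 1: squarings mod 1279: 639^1=639, 639^2=320, 639^4=80, 639^8=5, 639^16=25, 639^32=625, 639^64=530, 639^128=799, 639^256=180, 639^512=425, 639^1024=286, 639^2048=1219, 639^4096=1042, 639^8192=1172, 639^16384=1217, 639^32768=7, 639^65536=49, 639^131072=1122, 639^262144=348; 639^325622 = 639^2 * 639^4 * 639^16 * 639^32 * 639^64 * 639^128 * 639^256 * 639^512 * 639^1024 * 639^4096 * 639^8192 * 639^16384 * 639^32768 * 639^262144 = 847 (mod 1279); answer 847
Part 2: W1 = 847; r = 4; total draws C(8,3) = 56; complement C(4,3) = 4; favorable 56 - 4 = 52; P = 13/14; answer 13/14
Part 3: W2 = 13/14; threaded value p + q = 27; m = -11; cross terms: (-13*-12 - 9*-9)=237, (9*-1 - -11*-12)=-141, (-11*1 - 31*-1)=20, (31*30 - -14*1)=944, (-14*5 - -36*30)=1010, (-36*-9 - -13*5)=389; twice the area = |2459| = 2459; area = 2459/2; boundary points = 1 + 1 + 2 + 1 + 1 + 1 = 7; strictly interior points = area - boundary/2 + 1 = 1227; answer 1227

1227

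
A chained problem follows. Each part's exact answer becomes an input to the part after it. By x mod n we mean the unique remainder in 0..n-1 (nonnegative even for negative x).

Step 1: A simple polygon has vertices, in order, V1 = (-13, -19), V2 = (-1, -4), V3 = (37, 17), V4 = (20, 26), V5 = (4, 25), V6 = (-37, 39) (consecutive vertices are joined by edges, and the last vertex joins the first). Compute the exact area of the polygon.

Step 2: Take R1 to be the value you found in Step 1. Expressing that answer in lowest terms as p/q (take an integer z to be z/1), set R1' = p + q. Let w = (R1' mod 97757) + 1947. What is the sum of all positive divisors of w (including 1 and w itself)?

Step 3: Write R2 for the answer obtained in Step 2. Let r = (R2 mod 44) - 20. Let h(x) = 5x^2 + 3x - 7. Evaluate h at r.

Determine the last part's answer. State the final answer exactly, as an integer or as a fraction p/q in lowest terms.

Step 1: cross terms: (-13*-4 - -1*-19)=33, (-1*17 - 37*-4)=131, (37*26 - 20*17)=622, (20*25 - 4*26)=396, (4*39 - -37*25)=1081, (-37*-19 - -13*39)=1210; twice the area = |3473| = 3473; area = 3473/2; answer 3473/2
Step 2: R1 = 3473/2; threaded value p + q = 3475; w = 5422; 5422 = 2 * 2711; sigma = (1 + 2) * (1 + 2711) = 3 * 2712 = 8136; answer 8136
Step 3: R2 = 8136; r = 20; 5*(20)^2 + 3*(20)^1 - 7 = (2000) + (60) + (-7) = 2053; answer 2053

2053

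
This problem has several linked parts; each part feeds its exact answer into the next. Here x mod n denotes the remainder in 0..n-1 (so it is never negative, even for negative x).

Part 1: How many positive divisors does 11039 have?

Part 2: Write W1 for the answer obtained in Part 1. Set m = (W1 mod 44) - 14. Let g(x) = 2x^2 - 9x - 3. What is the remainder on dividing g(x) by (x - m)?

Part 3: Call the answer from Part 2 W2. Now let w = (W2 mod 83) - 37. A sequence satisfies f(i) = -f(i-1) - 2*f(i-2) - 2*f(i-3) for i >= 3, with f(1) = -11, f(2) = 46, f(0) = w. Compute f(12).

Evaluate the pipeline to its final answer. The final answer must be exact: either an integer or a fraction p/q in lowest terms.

-900

Part 1: 11039 = 7 * 19 * 83; number of divisors = (1+1) * (1+1) * (1+1) = 8; answer 8
Part 2: W1 = 8; m = -6; remainder = value at the root: 2*(-6)^2 - 9*(-6)^1 - 3 = (72) + (54) + (-3) = 123; answer 123
Part 3: W2 = 123; w = 3; f(3) = -1*(46) - 2*(-11) - 2*(3) = -30; iterating: f(3)=-30, f(4)=-40, f(5)=8, f(6)=132, f(7)=-68, f(8)=-212, f(9)=84, f(10)=476, f(11)=-220, f(12)=-900; answer -900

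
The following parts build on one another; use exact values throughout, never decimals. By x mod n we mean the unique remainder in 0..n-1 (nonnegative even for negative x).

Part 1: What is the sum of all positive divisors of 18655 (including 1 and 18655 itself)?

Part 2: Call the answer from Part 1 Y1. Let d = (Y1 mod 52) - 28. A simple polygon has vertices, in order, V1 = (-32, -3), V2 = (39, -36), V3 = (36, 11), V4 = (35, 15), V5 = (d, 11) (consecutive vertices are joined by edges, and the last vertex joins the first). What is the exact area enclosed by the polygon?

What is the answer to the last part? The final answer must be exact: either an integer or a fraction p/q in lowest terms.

Part 1: 18655 = 5 * 7 * 13 * 41; sigma = (1 + 5) * (1 + 7) * (1 + 13) * (1 + 41) = 6 * 8 * 14 * 42 = 28224; answer 28224
Part 2: Y1 = 28224; d = 12; cross terms: (-32*-36 - 39*-3)=1269, (39*11 - 36*-36)=1725, (36*15 - 35*11)=155, (35*11 - 12*15)=205, (12*-3 - -32*11)=316; twice the area = |3670| = 3670; area = 1835; answer 1835

1835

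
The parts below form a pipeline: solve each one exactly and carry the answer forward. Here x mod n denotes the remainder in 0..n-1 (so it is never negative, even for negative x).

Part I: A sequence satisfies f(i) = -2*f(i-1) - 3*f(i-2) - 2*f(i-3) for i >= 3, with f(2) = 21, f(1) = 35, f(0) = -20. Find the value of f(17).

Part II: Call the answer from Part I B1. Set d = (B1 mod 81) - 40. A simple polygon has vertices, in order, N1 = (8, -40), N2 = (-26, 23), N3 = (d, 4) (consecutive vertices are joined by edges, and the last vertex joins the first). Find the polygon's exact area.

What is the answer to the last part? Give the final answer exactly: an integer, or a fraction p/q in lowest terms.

Part I: f(3) = -2*(21) - 3*(35) - 2*(-20) = -107; iterating: f(3)=-107, f(4)=81, f(5)=117, f(6)=-263, f(7)=13, f(8)=529, f(9)=-571, f(10)=-471, f(11)=1597, f(12)=-639, f(13)=-2571, f(14)=3865, f(15)=1261, f(16)=-8975, f(17)=6437; answer 6437
Part II: B1 = 6437; d = -2; cross terms: (8*23 - -26*-40)=-856, (-26*4 - -2*23)=-58, (-2*-40 - 8*4)=48; twice the area = |-866| = 866; area = 433; answer 433

433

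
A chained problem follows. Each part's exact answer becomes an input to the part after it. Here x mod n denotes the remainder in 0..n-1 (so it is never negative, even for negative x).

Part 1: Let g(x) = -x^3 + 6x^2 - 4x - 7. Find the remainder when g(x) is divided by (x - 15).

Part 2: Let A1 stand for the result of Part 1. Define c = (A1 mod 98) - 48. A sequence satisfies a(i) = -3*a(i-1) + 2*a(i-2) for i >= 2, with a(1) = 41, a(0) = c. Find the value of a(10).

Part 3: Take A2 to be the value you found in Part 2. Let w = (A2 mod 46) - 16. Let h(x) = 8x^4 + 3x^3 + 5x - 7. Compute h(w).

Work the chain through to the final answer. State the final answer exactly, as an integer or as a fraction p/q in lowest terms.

Part 1: remainder = value at the root: -1*(15)^3 + 6*(15)^2 - 4*(15)^1 - 7 = (-3375) + (1350) + (-60) + (-7) = -2092; answer -2092
Part 2: A1 = -2092; c = 16; a(2) = -3*(41) + 2*(16) = -91; iterating: a(2)=-91, a(3)=355, a(4)=-1247, a(5)=4451, a(6)=-15847, a(7)=56443, a(8)=-201023, a(9)=715955, a(10)=-2549911; answer -2549911
Part 3: A2 = -2549911; w = -9; 8*(-9)^4 + 3*(-9)^3 + 5*(-9)^1 - 7 = (52488) + (-2187) + (-45) + (-7) = 50249; answer 50249

50249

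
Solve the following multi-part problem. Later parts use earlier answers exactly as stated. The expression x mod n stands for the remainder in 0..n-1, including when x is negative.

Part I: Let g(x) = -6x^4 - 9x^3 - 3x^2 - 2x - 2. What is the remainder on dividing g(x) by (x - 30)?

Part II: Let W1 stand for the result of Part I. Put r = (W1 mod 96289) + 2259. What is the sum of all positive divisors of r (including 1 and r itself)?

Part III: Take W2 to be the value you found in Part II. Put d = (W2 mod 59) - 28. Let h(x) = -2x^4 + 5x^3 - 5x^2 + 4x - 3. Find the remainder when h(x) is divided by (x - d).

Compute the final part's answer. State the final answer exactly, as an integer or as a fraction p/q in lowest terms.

-46933

Part I: remainder = value at the root: -6*(30)^4 - 9*(30)^3 - 3*(30)^2 - 2*(30)^1 - 2 = (-4860000) + (-243000) + (-2700) + (-60) + (-2) = -5105762; answer -5105762
Part II: W1 = -5105762; r = 96103; 96103 = 7 * 13729; sigma = (1 + 7) * (1 + 13729) = 8 * 13730 = 109840; answer 109840
Part III: W2 = 109840; d = 13; remainder = value at the root: -2*(13)^4 + 5*(13)^3 - 5*(13)^2 + 4*(13)^1 - 3 = (-57122) + (10985) + (-845) + (52) + (-3) = -46933; answer -46933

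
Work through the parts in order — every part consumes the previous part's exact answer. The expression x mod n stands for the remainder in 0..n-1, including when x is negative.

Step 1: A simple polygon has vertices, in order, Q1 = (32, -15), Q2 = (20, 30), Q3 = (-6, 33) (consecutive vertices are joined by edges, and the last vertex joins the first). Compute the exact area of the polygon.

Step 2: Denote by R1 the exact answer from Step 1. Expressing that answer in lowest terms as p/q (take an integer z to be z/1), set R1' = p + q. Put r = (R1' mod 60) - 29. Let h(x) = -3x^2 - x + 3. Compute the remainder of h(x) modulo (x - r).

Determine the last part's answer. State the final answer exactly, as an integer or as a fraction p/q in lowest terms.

1

Step 1: cross terms: (32*30 - 20*-15)=1260, (20*33 - -6*30)=840, (-6*-15 - 32*33)=-966; twice the area = |1134| = 1134; area = 567; answer 567
Step 2: R1 = 567; threaded value p + q = 568; r = -1; remainder = value at the root: -3*(-1)^2 - 1*(-1)^1 + 3 = (-3) + (1) + (3) = 1; answer 1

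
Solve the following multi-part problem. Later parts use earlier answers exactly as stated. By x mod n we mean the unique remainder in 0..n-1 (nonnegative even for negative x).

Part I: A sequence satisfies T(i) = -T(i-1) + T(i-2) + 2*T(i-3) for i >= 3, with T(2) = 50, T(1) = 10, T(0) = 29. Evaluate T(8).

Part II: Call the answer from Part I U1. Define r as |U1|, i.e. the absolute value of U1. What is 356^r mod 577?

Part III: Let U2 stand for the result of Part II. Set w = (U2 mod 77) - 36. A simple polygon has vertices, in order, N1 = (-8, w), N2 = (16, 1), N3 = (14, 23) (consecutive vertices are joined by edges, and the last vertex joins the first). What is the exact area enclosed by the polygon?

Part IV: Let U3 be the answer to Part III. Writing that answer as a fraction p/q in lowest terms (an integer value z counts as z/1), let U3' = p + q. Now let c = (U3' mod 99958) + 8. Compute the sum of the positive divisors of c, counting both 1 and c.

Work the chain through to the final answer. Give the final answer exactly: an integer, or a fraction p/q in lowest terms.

620

Part I: T(3) = -1*(50) + 1*(10) + 2*(29) = 18; iterating: T(3)=18, T(4)=52, T(5)=66, T(6)=22, T(7)=148, T(8)=6; answer 6
Part II: U1 = 6; r = 6; squarings mod 577: 356^1=356, 356^2=373, 356^4=72; 356^6 = 356^2 * 356^4 = 314 (mod 577); answer 314
Part III: U2 = 314; w = -30; cross terms: (-8*1 - 16*-30)=472, (16*23 - 14*1)=354, (14*-30 - -8*23)=-236; twice the area = |590| = 590; area = 295; answer 295
Part IV: U3 = 295; threaded value p + q = 296; c = 304; 304 = 2^4 * 19; sigma = (1 + 2 + 4 + 8 + 16) * (1 + 19) = 31 * 20 = 620; answer 620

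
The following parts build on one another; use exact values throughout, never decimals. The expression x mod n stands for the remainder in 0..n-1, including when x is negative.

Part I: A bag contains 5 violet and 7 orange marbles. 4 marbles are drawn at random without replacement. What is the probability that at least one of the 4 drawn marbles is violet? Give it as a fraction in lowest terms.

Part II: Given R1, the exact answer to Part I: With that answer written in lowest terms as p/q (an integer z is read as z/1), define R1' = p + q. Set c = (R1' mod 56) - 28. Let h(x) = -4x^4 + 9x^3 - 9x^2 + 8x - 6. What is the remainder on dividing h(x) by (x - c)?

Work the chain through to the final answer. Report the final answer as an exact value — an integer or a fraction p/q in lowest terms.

Part I: total draws C(12,4) = 495; complement C(7,4) = 35; favorable 495 - 35 = 460; P = 92/99; answer 92/99
Part II: R1 = 92/99; threaded value p + q = 191; c = -5; remainder = value at the root: -4*(-5)^4 + 9*(-5)^3 - 9*(-5)^2 + 8*(-5)^1 - 6 = (-2500) + (-1125) + (-225) + (-40) + (-6) = -3896; answer -3896

-3896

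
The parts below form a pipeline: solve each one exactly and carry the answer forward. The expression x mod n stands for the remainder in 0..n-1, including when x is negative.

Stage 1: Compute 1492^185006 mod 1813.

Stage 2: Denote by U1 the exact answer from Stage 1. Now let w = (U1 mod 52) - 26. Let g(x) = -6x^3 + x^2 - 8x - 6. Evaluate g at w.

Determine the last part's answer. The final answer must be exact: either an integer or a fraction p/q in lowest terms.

41661

Stage 1: squarings mod 1813: 1492^1=1492, 1492^2=1513, 1492^4=1163, 1492^8=71, 1492^16=1415, 1492^32=673, 1492^64=1492, 1492^128=1513, 1492^256=1163, 1492^512=71, 1492^1024=1415, 1492^2048=673, 1492^4096=1492, 1492^8192=1513, 1492^16384=1163, 1492^32768=71, 1492^65536=1415, 1492^131072=673; 1492^185006 = 1492^2 * 1492^4 * 1492^8 * 1492^32 * 1492^128 * 1492^512 * 1492^4096 * 1492^16384 * 1492^32768 * 1492^131072 = 995 (mod 1813); answer 995
Stage 2: U1 = 995; w = -19; -6*(-19)^3 + 1*(-19)^2 - 8*(-19)^1 - 6 = (41154) + (361) + (152) + (-6) = 41661; answer 41661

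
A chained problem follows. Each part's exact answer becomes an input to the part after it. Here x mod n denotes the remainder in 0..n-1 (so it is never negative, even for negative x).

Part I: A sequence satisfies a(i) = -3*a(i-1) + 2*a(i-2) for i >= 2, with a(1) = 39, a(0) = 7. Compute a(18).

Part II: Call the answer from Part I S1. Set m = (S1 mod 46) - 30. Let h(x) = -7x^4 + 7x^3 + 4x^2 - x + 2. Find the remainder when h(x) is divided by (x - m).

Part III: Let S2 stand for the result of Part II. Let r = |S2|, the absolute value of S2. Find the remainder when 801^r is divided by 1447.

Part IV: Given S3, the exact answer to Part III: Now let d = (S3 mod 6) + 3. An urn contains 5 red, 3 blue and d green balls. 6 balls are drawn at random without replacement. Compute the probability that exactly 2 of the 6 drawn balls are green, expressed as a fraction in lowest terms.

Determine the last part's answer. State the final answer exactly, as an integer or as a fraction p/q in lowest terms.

35/143

Part I: a(2) = -3*(39) + 2*(7) = -103; iterating: a(2)=-103, a(3)=387, a(4)=-1367, a(5)=4875, a(6)=-17359, a(7)=61827, a(8)=-220199, a(9)=784251, a(10)=-2793151, a(11)=9947955, a(12)=-35430167, a(13)=126186411, a(14)=-449419567, a(15)=1600631523, a(16)=-5700733703, a(17)=20303464155, a(18)=-72311859871; answer -72311859871
Part II: S1 = -72311859871; m = -17; remainder = value at the root: -7*(-17)^4 + 7*(-17)^3 + 4*(-17)^2 - 1*(-17)^1 + 2 = (-584647) + (-34391) + (1156) + (17) + (2) = -617863; answer -617863
Part III: S2 = -617863; r = 617863; squarings mod 1447: 801^1=801, 801^2=580, 801^4=696, 801^8=1118, 801^16=1163, 801^32=1071, 801^64=1017, 801^128=1131, 801^256=13, 801^512=169, 801^1024=1068, 801^2048=388, 801^4096=56, 801^8192=242, 801^16384=684, 801^32768=475, 801^65536=1340, 801^131072=1320, 801^262144=212, 801^524288=87; 801^617863 = 801^1 * 801^2 * 801^4 * 801^128 * 801^256 * 801^1024 * 801^2048 * 801^8192 * 801^16384 * 801^65536 * 801^524288 = 905 (mod 1447); answer 905
Part IV: S3 = 905; d = 8; total draws C(16,6) = 8008; favorable C(8,2)*C(8,4) = 1960; P = 35/143; answer 35/143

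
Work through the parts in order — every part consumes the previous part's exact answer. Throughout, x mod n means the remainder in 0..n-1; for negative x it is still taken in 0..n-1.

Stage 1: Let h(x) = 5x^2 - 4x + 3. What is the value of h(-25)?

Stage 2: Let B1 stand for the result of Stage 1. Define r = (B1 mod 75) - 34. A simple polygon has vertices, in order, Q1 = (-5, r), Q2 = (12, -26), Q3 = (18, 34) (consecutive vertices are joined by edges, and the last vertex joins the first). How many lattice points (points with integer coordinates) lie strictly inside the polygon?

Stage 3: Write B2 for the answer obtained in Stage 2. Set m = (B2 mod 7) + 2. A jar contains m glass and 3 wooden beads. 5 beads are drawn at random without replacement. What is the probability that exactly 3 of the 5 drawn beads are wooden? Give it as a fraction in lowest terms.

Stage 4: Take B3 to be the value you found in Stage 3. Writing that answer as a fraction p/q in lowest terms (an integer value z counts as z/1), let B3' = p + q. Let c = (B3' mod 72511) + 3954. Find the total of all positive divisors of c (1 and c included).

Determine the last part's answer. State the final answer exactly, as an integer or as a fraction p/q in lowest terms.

5288

Stage 1: 5*(-25)^2 - 4*(-25)^1 + 3 = (3125) + (100) + (3) = 3228; answer 3228
Stage 2: B1 = 3228; r = -31; cross terms: (-5*-26 - 12*-31)=502, (12*34 - 18*-26)=876, (18*-31 - -5*34)=-388; twice the area = |990| = 990; area = 495; boundary points = 1 + 6 + 1 = 8; strictly interior points = area - boundary/2 + 1 = 492; answer 492
Stage 3: B2 = 492; m = 4; total draws C(7,5) = 21; favorable C(3,3)*C(4,2) = 6; P = 2/7; answer 2/7
Stage 4: B3 = 2/7; threaded value p + q = 9; c = 3963; 3963 = 3 * 1321; sigma = (1 + 3) * (1 + 1321) = 4 * 1322 = 5288; answer 5288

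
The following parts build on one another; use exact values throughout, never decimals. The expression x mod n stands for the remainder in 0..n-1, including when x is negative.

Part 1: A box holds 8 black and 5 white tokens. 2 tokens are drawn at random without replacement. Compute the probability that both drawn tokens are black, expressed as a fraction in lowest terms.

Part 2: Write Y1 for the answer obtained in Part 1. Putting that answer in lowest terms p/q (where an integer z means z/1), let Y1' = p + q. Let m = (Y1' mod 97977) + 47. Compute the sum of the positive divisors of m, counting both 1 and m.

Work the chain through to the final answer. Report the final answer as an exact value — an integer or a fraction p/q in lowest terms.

Part 1: total draws C(13,2) = 78; favorable C(8,2) = 28; P = 14/39; answer 14/39
Part 2: Y1 = 14/39; threaded value p + q = 53; m = 100; 100 = 2^2 * 5^2; sigma = (1 + 2 + 4) * (1 + 5 + 25) = 7 * 31 = 217; answer 217

217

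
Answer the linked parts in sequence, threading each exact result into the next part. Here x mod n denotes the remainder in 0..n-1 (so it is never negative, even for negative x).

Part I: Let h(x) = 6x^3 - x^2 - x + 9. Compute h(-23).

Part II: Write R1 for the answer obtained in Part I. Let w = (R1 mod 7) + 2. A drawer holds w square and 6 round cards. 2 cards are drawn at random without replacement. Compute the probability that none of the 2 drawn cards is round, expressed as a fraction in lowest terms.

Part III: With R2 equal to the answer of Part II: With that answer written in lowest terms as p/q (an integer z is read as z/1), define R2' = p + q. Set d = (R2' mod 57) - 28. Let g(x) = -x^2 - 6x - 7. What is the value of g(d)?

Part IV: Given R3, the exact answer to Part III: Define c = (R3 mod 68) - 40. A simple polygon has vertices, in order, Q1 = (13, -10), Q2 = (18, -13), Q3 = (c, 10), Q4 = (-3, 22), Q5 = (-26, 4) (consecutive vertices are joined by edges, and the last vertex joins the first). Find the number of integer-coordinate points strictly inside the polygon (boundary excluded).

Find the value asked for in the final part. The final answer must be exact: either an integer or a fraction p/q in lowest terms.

878

Part I: 6*(-23)^3 - 1*(-23)^2 - 1*(-23)^1 + 9 = (-73002) + (-529) + (23) + (9) = -73499; answer -73499
Part II: R1 = -73499; w = 3; total draws C(9,2) = 36; favorable C(3,2) = 3; P = 1/12; answer 1/12
Part III: R2 = 1/12; threaded value p + q = 13; d = -15; -1*(-15)^2 - 6*(-15)^1 - 7 = (-225) + (90) + (-7) = -142; answer -142
Part IV: R3 = -142; c = 22; cross terms: (13*-13 - 18*-10)=11, (18*10 - 22*-13)=466, (22*22 - -3*10)=514, (-3*4 - -26*22)=560, (-26*-10 - 13*4)=208; twice the area = |1759| = 1759; area = 1759/2; boundary points = 1 + 1 + 1 + 1 + 1 = 5; strictly interior points = area - boundary/2 + 1 = 878; answer 878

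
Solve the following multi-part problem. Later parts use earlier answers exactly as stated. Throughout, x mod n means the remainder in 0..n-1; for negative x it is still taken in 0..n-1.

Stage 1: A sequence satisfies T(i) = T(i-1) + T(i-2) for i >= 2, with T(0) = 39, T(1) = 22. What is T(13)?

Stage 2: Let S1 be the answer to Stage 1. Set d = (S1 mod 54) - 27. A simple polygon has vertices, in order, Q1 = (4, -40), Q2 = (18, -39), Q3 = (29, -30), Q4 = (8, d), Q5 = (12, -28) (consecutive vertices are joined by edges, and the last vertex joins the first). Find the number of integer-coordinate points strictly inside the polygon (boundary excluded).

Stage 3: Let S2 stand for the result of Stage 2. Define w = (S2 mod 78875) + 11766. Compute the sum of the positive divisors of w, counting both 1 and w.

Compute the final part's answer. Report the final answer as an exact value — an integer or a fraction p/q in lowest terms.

37440

Stage 1: T(2) = 1*(22) + 1*(39) = 61; iterating: T(2)=61, T(3)=83, T(4)=144, T(5)=227, T(6)=371, T(7)=598, T(8)=969, T(9)=1567, T(10)=2536, T(11)=4103, T(12)=6639, T(13)=10742; answer 10742
Stage 2: S1 = 10742; d = 23; cross terms: (4*-39 - 18*-40)=564, (18*-30 - 29*-39)=591, (29*23 - 8*-30)=907, (8*-28 - 12*23)=-500, (12*-40 - 4*-28)=-368; twice the area = |1194| = 1194; area = 597; boundary points = 1 + 1 + 1 + 1 + 4 = 8; strictly interior points = area - boundary/2 + 1 = 594; answer 594
Stage 3: S2 = 594; w = 12360; 12360 = 2^3 * 3 * 5 * 103; sigma = (1 + 2 + 4 + 8) * (1 + 3) * (1 + 5) * (1 + 103) = 15 * 4 * 6 * 104 = 37440; answer 37440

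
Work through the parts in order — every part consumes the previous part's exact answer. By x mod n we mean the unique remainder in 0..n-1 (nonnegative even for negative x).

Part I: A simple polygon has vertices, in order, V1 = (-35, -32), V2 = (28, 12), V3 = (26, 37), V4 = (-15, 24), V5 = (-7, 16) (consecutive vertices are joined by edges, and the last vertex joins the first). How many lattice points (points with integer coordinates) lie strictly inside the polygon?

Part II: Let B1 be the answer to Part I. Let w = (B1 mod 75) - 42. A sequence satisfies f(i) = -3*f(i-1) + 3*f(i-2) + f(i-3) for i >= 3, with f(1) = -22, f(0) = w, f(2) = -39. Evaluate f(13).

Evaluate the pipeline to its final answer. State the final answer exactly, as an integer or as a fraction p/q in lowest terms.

Part I: cross terms: (-35*12 - 28*-32)=476, (28*37 - 26*12)=724, (26*24 - -15*37)=1179, (-15*16 - -7*24)=-72, (-7*-32 - -35*16)=784; twice the area = |3091| = 3091; area = 3091/2; boundary points = 1 + 1 + 1 + 8 + 4 = 15; strictly interior points = area - boundary/2 + 1 = 1539; answer 1539
Part II: B1 = 1539; w = -3; f(3) = -3*(-39) + 3*(-22) + 1*(-3) = 48; iterating: f(3)=48, f(4)=-283, f(5)=954, f(6)=-3663, f(7)=13568, f(8)=-50739, f(9)=189258, f(10)=-706423, f(11)=2636304, f(12)=-9838923, f(13)=36719258; answer 36719258

36719258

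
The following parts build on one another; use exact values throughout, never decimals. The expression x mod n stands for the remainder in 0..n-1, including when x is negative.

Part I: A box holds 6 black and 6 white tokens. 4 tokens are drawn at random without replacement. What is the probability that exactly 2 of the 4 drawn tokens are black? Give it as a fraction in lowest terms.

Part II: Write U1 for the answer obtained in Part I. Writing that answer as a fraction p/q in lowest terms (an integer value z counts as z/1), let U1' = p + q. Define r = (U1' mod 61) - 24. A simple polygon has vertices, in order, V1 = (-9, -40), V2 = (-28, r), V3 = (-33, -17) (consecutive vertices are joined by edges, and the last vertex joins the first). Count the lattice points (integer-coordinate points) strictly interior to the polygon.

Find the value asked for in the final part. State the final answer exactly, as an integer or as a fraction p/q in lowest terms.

Part I: total draws C(12,4) = 495; favorable C(6,2)*C(6,2) = 225; P = 5/11; answer 5/11
Part II: U1 = 5/11; threaded value p + q = 16; r = -8; cross terms: (-9*-8 - -28*-40)=-1048, (-28*-17 - -33*-8)=212, (-33*-40 - -9*-17)=1167; twice the area = |331| = 331; area = 331/2; boundary points = 1 + 1 + 1 = 3; strictly interior points = area - boundary/2 + 1 = 165; answer 165

165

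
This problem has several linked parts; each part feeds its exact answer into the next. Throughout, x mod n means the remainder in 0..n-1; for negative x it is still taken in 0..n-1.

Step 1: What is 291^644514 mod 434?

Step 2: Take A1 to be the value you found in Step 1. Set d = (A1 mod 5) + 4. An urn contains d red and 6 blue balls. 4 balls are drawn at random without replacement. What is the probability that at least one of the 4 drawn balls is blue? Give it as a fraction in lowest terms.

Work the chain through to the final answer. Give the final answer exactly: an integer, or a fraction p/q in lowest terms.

209/210

Step 1: squarings mod 434: 291^1=291, 291^2=51, 291^4=431, 291^8=9, 291^16=81, 291^32=51, 291^64=431, 291^128=9, 291^256=81, 291^512=51, 291^1024=431, 291^2048=9, 291^4096=81, 291^8192=51, 291^16384=431, 291^32768=9, 291^65536=81, 291^131072=51, 291^262144=431, 291^524288=9; 291^644514 = 291^2 * 291^32 * 291^128 * 291^256 * 291^1024 * 291^4096 * 291^16384 * 291^32768 * 291^65536 * 291^524288 = 295 (mod 434); answer 295
Step 2: A1 = 295; d = 4; total draws C(10,4) = 210; complement C(4,4) = 1; favorable 210 - 1 = 209; P = 209/210; answer 209/210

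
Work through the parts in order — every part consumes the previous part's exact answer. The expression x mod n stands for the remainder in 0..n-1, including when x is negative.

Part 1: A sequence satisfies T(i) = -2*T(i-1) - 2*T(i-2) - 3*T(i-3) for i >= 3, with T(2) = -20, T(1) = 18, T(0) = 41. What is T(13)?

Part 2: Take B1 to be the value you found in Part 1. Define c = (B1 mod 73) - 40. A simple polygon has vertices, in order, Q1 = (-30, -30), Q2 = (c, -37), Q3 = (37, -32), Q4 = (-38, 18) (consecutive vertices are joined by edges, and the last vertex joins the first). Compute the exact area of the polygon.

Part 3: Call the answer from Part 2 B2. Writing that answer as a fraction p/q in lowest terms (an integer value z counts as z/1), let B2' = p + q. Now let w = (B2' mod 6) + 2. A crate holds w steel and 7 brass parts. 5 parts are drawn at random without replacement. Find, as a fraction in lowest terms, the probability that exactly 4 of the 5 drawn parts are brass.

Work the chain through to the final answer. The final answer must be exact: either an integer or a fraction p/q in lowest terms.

175/792

Part 1: T(3) = -2*(-20) - 2*(18) - 3*(41) = -119; iterating: T(3)=-119, T(4)=224, T(5)=-150, T(6)=209, T(7)=-790, T(8)=1612, T(9)=-2271, T(10)=3688, T(11)=-7670, T(12)=14777, T(13)=-25278; answer -25278
Part 2: B1 = -25278; c = 13; cross terms: (-30*-37 - 13*-30)=1500, (13*-32 - 37*-37)=953, (37*18 - -38*-32)=-550, (-38*-30 - -30*18)=1680; twice the area = |3583| = 3583; area = 3583/2; answer 3583/2
Part 3: B2 = 3583/2; threaded value p + q = 3585; w = 5; total draws C(12,5) = 792; favorable C(7,4)*C(5,1) = 175; P = 175/792; answer 175/792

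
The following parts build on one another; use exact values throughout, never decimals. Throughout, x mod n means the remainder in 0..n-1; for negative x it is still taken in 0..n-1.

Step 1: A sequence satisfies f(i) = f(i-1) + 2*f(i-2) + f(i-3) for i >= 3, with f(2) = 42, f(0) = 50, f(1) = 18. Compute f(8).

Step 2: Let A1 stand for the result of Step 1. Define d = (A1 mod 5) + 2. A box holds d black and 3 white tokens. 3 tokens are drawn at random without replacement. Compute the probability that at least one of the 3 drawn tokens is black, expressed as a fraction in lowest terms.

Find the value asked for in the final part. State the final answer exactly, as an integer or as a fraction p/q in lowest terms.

34/35

Step 1: f(3) = 1*(42) + 2*(18) + 1*(50) = 128; iterating: f(3)=128, f(4)=230, f(5)=528, f(6)=1116, f(7)=2402, f(8)=5162; answer 5162
Step 2: A1 = 5162; d = 4; total draws C(7,3) = 35; complement C(3,3) = 1; favorable 35 - 1 = 34; P = 34/35; answer 34/35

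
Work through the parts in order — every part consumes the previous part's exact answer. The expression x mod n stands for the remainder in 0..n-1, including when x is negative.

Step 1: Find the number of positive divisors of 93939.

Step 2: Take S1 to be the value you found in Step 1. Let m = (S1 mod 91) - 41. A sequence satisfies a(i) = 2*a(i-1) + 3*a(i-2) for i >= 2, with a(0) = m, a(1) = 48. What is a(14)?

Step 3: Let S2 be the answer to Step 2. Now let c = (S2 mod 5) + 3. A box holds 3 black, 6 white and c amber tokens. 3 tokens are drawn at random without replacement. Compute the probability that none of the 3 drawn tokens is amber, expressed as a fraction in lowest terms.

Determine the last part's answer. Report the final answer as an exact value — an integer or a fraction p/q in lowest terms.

Step 1: 93939 = 3 * 173 * 181; number of divisors = (1+1) * (1+1) * (1+1) = 8; answer 8
Step 2: S1 = 8; m = -33; a(2) = 2*(48) + 3*(-33) = -3; iterating: a(2)=-3, a(3)=138, a(4)=267, a(5)=948, a(6)=2697, a(7)=8238, a(8)=24567, a(9)=73848, a(10)=221397, a(11)=664338, a(12)=1992867, a(13)=5978748, a(14)=17936097; answer 17936097
Step 3: S2 = 17936097; c = 5; total draws C(14,3) = 364; favorable C(9,3) = 84; P = 3/13; answer 3/13

3/13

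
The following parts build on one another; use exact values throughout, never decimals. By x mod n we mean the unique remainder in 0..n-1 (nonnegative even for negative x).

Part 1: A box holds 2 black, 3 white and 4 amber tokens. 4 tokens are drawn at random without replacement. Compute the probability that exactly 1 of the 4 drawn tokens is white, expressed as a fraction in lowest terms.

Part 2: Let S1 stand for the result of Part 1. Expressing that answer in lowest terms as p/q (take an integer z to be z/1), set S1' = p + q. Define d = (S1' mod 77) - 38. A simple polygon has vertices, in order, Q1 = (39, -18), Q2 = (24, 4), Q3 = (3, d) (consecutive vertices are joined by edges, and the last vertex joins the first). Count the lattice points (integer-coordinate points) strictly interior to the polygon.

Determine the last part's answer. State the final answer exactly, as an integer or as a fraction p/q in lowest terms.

Part 1: total draws C(9,4) = 126; favorable C(3,1)*C(6,3) = 60; P = 10/21; answer 10/21
Part 2: S1 = 10/21; threaded value p + q = 31; d = -7; cross terms: (39*4 - 24*-18)=588, (24*-7 - 3*4)=-180, (3*-18 - 39*-7)=219; twice the area = |627| = 627; area = 627/2; boundary points = 1 + 1 + 1 = 3; strictly interior points = area - boundary/2 + 1 = 313; answer 313

313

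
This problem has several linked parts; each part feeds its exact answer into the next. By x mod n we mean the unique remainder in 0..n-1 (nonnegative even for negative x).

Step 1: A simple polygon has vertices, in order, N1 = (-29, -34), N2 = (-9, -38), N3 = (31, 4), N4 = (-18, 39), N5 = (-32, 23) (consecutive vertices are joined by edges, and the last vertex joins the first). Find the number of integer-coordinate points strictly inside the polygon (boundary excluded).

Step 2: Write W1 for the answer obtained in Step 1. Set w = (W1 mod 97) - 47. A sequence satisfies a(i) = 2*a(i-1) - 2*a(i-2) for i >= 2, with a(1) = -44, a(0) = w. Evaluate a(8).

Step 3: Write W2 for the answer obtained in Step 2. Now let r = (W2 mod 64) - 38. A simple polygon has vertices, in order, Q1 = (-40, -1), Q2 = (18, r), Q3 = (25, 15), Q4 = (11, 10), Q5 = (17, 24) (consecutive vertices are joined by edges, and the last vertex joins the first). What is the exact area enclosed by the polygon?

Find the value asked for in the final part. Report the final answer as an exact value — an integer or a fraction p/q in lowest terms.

Step 1: cross terms: (-29*-38 - -9*-34)=796, (-9*4 - 31*-38)=1142, (31*39 - -18*4)=1281, (-18*23 - -32*39)=834, (-32*-34 - -29*23)=1755; twice the area = |5808| = 5808; area = 2904; boundary points = 4 + 2 + 7 + 2 + 3 = 18; strictly interior points = area - boundary/2 + 1 = 2896; answer 2896
Step 2: W1 = 2896; w = 36; a(2) = 2*(-44) - 2*(36) = -160; iterating: a(2)=-160, a(3)=-232, a(4)=-144, a(5)=176, a(6)=640, a(7)=928, a(8)=576; answer 576
Step 3: W2 = 576; r = -38; cross terms: (-40*-38 - 18*-1)=1538, (18*15 - 25*-38)=1220, (25*10 - 11*15)=85, (11*24 - 17*10)=94, (17*-1 - -40*24)=943; twice the area = |3880| = 3880; area = 1940; answer 1940

1940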